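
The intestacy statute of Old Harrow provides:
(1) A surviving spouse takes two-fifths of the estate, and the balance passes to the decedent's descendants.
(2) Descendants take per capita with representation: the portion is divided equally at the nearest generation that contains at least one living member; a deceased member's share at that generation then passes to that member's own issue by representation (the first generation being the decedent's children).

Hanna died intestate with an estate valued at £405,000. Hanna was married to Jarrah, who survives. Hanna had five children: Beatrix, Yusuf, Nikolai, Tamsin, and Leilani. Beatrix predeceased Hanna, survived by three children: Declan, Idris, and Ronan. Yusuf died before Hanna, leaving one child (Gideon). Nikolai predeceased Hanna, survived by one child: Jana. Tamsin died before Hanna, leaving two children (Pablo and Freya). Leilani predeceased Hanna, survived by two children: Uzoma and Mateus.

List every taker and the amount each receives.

Jarrah takes two-fifths of £405,000 = £162,000. The remaining £243,000 passes to the descendants.
No child survives, so the initial division is made at the grandchildren's generation.
The descendants' portion (£243,000) is divided into 9 shares of £27,000: Declan, Idris, Ronan, Gideon, Jana, Pablo, Freya, Uzoma, and Mateus each take £27,000.

Jarrah: £162,000; Declan: £27,000; Idris: £27,000; Ronan: £27,000; Gideon: £27,000; Jana: £27,000; Pablo: £27,000; Freya: £27,000; Uzoma: £27,000; Mateus: £27,000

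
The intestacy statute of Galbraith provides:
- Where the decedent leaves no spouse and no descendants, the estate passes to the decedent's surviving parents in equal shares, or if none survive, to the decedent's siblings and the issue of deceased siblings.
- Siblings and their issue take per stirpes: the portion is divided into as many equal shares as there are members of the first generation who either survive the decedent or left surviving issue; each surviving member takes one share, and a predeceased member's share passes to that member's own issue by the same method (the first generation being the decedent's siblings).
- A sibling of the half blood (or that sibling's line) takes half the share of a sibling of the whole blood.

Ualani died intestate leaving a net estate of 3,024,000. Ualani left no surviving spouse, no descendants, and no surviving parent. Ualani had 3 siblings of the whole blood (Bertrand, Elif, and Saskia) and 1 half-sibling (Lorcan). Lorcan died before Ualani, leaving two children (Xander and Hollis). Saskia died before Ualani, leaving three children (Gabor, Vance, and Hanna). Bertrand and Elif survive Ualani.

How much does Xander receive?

The entire 3,024,000 passes to the siblings and their issue.
Counting each half-blood sibling's line as half a unit, there are 7/2 units in 3,024,000, so one unit is 864,000. Whole-blood lines (Bertrand, Elif, and Saskia) take 864,000 each; half-blood lines (Lorcan) take 432,000 each.
Lorcan's share (432,000) is divided into 2 shares of 216,000: Xander and Hollis each take 216,000.
Saskia's share (864,000) is divided into 3 shares of 288,000: Gabor, Vance, and Hanna each take 288,000.

Xander receives 216,000.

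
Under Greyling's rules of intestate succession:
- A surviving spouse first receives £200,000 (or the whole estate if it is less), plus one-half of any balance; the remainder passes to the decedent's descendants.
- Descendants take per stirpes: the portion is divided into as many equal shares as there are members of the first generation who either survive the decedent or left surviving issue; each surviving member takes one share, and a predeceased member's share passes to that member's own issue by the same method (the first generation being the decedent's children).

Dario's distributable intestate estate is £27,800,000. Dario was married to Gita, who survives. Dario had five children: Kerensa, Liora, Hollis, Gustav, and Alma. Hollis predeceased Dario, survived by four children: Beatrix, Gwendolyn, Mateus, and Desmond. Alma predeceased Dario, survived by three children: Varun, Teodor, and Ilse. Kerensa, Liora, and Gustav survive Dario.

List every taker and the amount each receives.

Gita first takes £200,000, leaving a balance of £27,600,000. Gita then takes one-half of the balance (£13,800,000), for a total of £14,000,000. The remaining £13,800,000 passes to the descendants.
The descendants' portion (£13,800,000) is divided into 5 shares of £2,760,000: Kerensa, Liora, and Gustav each take £2,760,000; Hollis's £2,760,000 share passes to Hollis's issue; Alma's £2,760,000 share passes to Alma's issue.
Hollis's share (£2,760,000) is divided into 4 shares of £690,000: Beatrix, Gwendolyn, Mateus, and Desmond each take £690,000.
Alma's share (£2,760,000) is divided into 3 shares of £920,000: Varun, Teodor, and Ilse each take £920,000.

Gita: £14,000,000; Kerensa: £2,760,000; Liora: £2,760,000; Beatrix: £690,000; Gwendolyn: £690,000; Mateus: £690,000; Desmond: £690,000; Gustav: £2,760,000; Varun: £920,000; Teodor: £920,000; Ilse: £920,000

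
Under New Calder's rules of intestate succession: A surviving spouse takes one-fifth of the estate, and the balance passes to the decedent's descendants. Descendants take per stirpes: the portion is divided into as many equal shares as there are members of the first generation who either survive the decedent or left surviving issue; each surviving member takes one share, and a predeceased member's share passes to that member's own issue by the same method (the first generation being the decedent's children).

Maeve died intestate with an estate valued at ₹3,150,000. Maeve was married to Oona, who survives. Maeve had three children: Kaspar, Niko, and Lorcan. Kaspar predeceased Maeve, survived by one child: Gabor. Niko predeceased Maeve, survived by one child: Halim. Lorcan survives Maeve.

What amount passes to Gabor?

Oona takes one-fifth of ₹3,150,000 = ₹630,000. The remaining ₹2,520,000 passes to the descendants.
The descendants' portion (₹2,520,000) is divided into 3 shares of ₹840,000: Lorcan takes ₹840,000; Kaspar's ₹840,000 share passes to Kaspar's issue; Niko's ₹840,000 share passes to Niko's issue.
Kaspar's share (₹840,000) passes entirely to Gabor.
Niko's share (₹840,000) passes entirely to Halim.

Gabor receives ₹840,000.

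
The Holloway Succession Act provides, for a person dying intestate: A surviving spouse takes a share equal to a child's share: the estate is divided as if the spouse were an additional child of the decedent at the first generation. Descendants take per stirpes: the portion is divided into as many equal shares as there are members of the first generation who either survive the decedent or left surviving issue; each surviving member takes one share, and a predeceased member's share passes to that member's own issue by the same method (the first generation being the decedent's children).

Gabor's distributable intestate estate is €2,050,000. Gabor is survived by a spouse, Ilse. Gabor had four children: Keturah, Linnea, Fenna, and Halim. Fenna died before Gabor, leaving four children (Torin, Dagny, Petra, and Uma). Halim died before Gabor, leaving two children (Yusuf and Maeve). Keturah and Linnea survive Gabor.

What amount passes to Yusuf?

Yusuf receives €205,000.

The spouse counts as an additional share at the children's level, so there are 5 primary shares of €410,000. Ilse takes one such share (€410,000).
The children's combined portion (€1,640,000) is divided into 4 shares of €410,000: Keturah and Linnea each take €410,000; Fenna's €410,000 share passes to Fenna's issue; Halim's €410,000 share passes to Halim's issue.
Fenna's share (€410,000) is divided into 4 shares of €102,500: Torin, Dagny, Petra, and Uma each take €102,500.
Halim's share (€410,000) is divided into 2 shares of €205,000: Yusuf and Maeve each take €205,000.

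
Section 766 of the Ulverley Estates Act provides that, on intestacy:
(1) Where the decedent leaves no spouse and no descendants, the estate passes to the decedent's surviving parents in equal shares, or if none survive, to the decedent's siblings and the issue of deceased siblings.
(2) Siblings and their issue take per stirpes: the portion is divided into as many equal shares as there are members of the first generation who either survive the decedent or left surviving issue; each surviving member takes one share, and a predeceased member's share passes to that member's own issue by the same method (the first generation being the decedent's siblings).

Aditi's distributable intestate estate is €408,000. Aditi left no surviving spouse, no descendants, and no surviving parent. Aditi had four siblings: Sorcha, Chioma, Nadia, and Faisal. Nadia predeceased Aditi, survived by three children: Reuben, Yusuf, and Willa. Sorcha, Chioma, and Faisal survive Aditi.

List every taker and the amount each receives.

Sorcha: €102,000; Chioma: €102,000; Reuben: €34,000; Yusuf: €34,000; Willa: €34,000; Faisal: €102,000

The entire €408,000 passes to the siblings and their issue.
That amount (€408,000) is divided into 4 shares of €102,000: Sorcha, Chioma, and Faisal each take €102,000; Nadia's €102,000 share passes to Nadia's issue.
Nadia's share (€102,000) is divided into 3 shares of €34,000: Reuben, Yusuf, and Willa each take €34,000.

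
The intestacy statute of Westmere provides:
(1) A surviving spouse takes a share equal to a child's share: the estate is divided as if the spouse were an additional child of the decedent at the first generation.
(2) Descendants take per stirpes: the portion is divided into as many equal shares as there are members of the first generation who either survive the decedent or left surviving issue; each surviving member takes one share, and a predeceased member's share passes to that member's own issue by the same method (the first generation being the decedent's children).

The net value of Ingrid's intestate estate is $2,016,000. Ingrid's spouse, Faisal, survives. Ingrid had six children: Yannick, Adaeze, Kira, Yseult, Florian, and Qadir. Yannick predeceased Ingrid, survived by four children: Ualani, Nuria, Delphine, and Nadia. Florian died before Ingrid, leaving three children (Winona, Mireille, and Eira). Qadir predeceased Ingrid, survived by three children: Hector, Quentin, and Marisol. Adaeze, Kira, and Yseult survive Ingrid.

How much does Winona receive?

Winona receives $96,000.

The spouse counts as an additional share at the children's level, so there are 7 primary shares of $288,000. Faisal takes one such share ($288,000).
The children's combined portion ($1,728,000) is divided into 6 shares of $288,000: Adaeze, Kira, and Yseult each take $288,000; Yannick's $288,000 share passes to Yannick's issue; Florian's $288,000 share passes to Florian's issue; Qadir's $288,000 share passes to Qadir's issue.
Yannick's share ($288,000) is divided into 4 shares of $72,000: Ualani, Nuria, Delphine, and Nadia each take $72,000.
Florian's share ($288,000) is divided into 3 shares of $96,000: Winona, Mireille, and Eira each take $96,000.
Qadir's share ($288,000) is divided into 3 shares of $96,000: Hector, Quentin, and Marisol each take $96,000.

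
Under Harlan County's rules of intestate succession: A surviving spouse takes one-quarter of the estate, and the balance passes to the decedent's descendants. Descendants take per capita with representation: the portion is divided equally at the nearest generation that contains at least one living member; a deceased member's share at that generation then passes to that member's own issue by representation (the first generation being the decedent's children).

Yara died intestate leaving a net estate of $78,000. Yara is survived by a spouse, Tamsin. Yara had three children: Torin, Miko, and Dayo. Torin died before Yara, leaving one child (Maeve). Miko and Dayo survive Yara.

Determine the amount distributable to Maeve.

Maeve receives $19,500.

Tamsin takes one-quarter of $78,000 = $19,500. The remaining $58,500 passes to the descendants.
The descendants' portion ($58,500) is divided into 3 shares of $19,500: Miko and Dayo each take $19,500; Torin's $19,500 share passes to Torin's issue.
Torin's share ($19,500) passes entirely to Maeve.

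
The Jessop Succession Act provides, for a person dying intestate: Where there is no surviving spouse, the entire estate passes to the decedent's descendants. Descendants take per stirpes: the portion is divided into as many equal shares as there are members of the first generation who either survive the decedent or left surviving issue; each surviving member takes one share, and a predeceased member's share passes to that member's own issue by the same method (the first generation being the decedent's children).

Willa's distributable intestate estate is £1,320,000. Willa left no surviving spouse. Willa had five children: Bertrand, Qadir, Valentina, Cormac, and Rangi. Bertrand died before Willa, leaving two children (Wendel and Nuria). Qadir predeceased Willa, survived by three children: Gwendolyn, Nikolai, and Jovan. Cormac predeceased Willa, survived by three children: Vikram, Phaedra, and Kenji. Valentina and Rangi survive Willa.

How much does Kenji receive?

The entire £1,320,000 passes to the descendants.
That amount (£1,320,000) is divided into 5 shares of £264,000: Valentina and Rangi each take £264,000; Bertrand's £264,000 share passes to Bertrand's issue; Qadir's £264,000 share passes to Qadir's issue; Cormac's £264,000 share passes to Cormac's issue.
Bertrand's share (£264,000) is divided into 2 shares of £132,000: Wendel and Nuria each take £132,000.
Qadir's share (£264,000) is divided into 3 shares of £88,000: Gwendolyn, Nikolai, and Jovan each take £88,000.
Cormac's share (£264,000) is divided into 3 shares of £88,000: Vikram, Phaedra, and Kenji each take £88,000.

Kenji receives £88,000.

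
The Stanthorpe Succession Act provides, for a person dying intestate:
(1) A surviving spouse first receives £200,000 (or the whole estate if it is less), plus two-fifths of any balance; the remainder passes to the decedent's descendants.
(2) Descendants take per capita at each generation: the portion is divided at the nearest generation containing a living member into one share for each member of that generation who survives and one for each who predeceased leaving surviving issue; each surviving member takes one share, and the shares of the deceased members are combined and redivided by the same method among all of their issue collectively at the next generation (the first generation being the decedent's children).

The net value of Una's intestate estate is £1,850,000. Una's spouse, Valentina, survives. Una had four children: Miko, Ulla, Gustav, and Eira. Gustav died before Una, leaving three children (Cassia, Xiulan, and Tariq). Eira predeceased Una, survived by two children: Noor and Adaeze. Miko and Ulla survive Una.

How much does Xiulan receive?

Xiulan receives £99,000.

Valentina first takes £200,000, leaving a balance of £1,650,000. Valentina then takes two-fifths of the balance (£660,000), for a total of £860,000. The remaining £990,000 passes to the descendants.
The descendants' portion (£990,000) is divided at the children's generation into 4 shares of £247,500. Miko and Ulla each take £247,500. The 2 shares of the deceased (Gustav and Eira) are combined into a pool of £495,000.
That pool (£495,000) is divided at the grandchildren's generation equally among Cassia, Xiulan, Tariq, Noor, and Adaeze: £99,000 each.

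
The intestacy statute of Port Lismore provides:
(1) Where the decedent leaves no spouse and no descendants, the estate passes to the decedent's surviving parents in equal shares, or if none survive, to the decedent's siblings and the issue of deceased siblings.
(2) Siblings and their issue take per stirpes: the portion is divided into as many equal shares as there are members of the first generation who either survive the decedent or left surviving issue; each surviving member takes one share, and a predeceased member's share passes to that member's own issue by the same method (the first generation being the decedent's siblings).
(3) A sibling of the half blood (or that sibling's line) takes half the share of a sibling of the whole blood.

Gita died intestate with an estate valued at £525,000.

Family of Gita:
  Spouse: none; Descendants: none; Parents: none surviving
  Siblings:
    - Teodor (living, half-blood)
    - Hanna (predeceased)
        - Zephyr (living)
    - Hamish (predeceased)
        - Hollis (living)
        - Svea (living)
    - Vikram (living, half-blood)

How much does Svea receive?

Svea receives £87,500.

The entire £525,000 passes to the siblings and their issue.
Counting each half-blood sibling's line as half a unit, there are 3 units in £525,000, so one unit is £175,000. Whole-blood lines (Hanna and Hamish) take £175,000 each; half-blood lines (Teodor and Vikram) take £87,500 each.
Hanna's share (£175,000) passes entirely to Zephyr.
Hamish's share (£175,000) is divided into 2 shares of £87,500: Hollis and Svea each take £87,500.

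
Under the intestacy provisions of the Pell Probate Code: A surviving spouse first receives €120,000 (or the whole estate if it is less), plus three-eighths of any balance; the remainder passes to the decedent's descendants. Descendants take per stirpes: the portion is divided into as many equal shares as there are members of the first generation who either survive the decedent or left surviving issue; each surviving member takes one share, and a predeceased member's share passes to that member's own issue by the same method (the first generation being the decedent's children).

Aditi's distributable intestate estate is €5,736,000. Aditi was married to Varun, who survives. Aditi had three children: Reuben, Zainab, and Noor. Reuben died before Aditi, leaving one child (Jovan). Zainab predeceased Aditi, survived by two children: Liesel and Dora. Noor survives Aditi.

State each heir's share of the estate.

Varun: €2,226,000; Jovan: €1,170,000; Liesel: €585,000; Dora: €585,000; Noor: €1,170,000

Varun first takes €120,000, leaving a balance of €5,616,000. Varun then takes three-eighths of the balance (€2,106,000), for a total of €2,226,000. The remaining €3,510,000 passes to the descendants.
The descendants' portion (€3,510,000) is divided into 3 shares of €1,170,000: Noor takes €1,170,000; Reuben's €1,170,000 share passes to Reuben's issue; Zainab's €1,170,000 share passes to Zainab's issue.
Reuben's share (€1,170,000) passes entirely to Jovan.
Zainab's share (€1,170,000) is divided into 2 shares of €585,000: Liesel and Dora each take €585,000.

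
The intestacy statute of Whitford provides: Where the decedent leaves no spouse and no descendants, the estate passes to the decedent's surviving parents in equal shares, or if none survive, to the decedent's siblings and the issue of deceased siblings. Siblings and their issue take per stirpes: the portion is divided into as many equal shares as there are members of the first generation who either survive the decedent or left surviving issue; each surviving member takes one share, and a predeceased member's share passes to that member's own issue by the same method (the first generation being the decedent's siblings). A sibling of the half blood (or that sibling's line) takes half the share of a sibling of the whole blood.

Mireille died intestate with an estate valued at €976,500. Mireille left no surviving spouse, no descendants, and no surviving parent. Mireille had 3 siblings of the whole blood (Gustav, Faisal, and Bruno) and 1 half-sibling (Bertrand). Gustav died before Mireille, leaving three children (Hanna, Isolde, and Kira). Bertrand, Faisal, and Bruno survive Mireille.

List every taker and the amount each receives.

The entire €976,500 passes to the siblings and their issue.
Counting each half-blood sibling's line as half a unit, there are 7/2 units in €976,500, so one unit is €279,000. Whole-blood lines (Gustav, Faisal, and Bruno) take €279,000 each; half-blood lines (Bertrand) take €139,500 each.
Gustav's share (€279,000) is divided into 3 shares of €93,000: Hanna, Isolde, and Kira each take €93,000.

Bertrand: €139,500; Hanna: €93,000; Isolde: €93,000; Kira: €93,000; Faisal: €279,000; Bruno: €279,000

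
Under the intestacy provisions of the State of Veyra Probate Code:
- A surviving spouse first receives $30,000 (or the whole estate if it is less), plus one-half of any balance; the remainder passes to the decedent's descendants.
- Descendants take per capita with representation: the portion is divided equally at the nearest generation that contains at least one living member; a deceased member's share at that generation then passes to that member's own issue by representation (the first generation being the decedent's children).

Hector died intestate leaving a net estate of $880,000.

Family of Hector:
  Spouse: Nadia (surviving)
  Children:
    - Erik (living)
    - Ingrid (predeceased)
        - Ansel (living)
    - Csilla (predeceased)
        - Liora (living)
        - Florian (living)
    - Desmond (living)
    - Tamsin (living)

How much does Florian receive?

Nadia first takes $30,000, leaving a balance of $850,000. Nadia then takes one-half of the balance ($425,000), for a total of $455,000. The remaining $425,000 passes to the descendants.
The descendants' portion ($425,000) is divided into 5 shares of $85,000: Erik, Desmond, and Tamsin each take $85,000; Ingrid's $85,000 share passes to Ingrid's issue; Csilla's $85,000 share passes to Csilla's issue.
Ingrid's share ($85,000) passes entirely to Ansel.
Csilla's share ($85,000) is divided into 2 shares of $42,500: Liora and Florian each take $42,500.

Florian receives $42,500.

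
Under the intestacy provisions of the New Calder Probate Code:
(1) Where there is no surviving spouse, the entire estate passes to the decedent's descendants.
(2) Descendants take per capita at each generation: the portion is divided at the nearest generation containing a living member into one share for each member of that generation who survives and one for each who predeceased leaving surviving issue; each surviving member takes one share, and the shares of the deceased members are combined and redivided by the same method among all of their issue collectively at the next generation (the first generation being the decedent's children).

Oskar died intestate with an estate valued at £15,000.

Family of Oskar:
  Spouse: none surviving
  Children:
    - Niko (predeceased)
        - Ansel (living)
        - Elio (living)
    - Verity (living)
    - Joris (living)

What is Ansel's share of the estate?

The entire £15,000 passes to the descendants.
That amount (£15,000) is divided at the children's generation into 3 shares of £5,000. Verity and Joris each take £5,000. The remaining share for the deceased Niko (£5,000) is carried to the next generation.
That pool (£5,000) is divided at the grandchildren's generation equally among Ansel and Elio: £2,500 each.

Ansel receives £2,500.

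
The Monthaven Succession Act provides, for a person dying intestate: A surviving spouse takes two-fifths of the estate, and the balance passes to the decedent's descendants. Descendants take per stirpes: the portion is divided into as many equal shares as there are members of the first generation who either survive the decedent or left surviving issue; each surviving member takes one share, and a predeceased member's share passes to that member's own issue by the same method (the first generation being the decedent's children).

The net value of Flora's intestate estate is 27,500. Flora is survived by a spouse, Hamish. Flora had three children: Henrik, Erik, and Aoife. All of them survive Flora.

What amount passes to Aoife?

Hamish takes two-fifths of 27,500 = 11,000. The remaining 16,500 passes to the descendants.
The descendants' portion (16,500) is divided into 3 shares of 5,500: Henrik, Erik, and Aoife each take 5,500.

Aoife receives 5,500.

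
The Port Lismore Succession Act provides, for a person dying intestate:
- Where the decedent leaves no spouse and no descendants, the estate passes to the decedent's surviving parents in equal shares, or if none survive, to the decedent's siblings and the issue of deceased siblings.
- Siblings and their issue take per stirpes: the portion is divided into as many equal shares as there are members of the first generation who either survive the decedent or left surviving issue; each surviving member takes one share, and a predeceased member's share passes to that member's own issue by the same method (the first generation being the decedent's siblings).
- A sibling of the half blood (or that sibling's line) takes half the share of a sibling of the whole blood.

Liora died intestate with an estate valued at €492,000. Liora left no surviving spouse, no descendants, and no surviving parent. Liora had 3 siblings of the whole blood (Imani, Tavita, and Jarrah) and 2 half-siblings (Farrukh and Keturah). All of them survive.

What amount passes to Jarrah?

Jarrah receives €123,000.

The entire €492,000 passes to the siblings and their issue.
Counting each half-blood sibling's line as half a unit, there are 4 units in €492,000, so one unit is €123,000. Whole-blood lines (Imani, Tavita, and Jarrah) take €123,000 each; half-blood lines (Farrukh and Keturah) take €61,500 each.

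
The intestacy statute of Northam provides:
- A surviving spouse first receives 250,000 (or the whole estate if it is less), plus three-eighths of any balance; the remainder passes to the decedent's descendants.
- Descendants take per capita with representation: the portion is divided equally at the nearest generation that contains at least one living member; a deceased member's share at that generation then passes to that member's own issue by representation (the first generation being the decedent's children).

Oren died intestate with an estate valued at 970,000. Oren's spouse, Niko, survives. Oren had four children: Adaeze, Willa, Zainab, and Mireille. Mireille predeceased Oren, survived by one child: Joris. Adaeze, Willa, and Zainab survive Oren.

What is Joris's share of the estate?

Niko first takes 250,000, leaving a balance of 720,000. Niko then takes three-eighths of the balance (270,000), for a total of 520,000. The remaining 450,000 passes to the descendants.
The descendants' portion (450,000) is divided into 4 shares of 112,500: Adaeze, Willa, and Zainab each take 112,500; Mireille's 112,500 share passes to Mireille's issue.
Mireille's share (112,500) passes entirely to Joris.

Joris receives 112,500.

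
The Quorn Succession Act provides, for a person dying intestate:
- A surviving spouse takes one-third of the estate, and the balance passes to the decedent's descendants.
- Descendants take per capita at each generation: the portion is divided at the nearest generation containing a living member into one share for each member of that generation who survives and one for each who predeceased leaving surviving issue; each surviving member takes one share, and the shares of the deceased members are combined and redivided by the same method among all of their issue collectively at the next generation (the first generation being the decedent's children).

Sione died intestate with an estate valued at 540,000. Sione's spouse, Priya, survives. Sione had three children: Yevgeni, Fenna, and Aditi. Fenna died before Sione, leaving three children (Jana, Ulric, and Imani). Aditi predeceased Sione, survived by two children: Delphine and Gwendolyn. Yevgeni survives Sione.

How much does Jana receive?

Priya takes one-third of 540,000 = 180,000. The remaining 360,000 passes to the descendants.
The descendants' portion (360,000) is divided at the children's generation into 3 shares of 120,000. Yevgeni takes 120,000. The 2 shares of the deceased (Fenna and Aditi) are combined into a pool of 240,000.
That pool (240,000) is divided at the grandchildren's generation equally among Jana, Ulric, Imani, Delphine, and Gwendolyn: 48,000 each.

Jana receives 48,000.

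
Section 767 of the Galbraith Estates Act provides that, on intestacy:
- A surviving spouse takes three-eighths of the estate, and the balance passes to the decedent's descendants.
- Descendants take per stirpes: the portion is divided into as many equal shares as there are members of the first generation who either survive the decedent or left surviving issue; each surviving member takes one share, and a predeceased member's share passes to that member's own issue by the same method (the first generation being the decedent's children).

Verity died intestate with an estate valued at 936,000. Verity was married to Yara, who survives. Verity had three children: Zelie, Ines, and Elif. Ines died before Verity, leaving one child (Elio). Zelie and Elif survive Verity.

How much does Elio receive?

Yara takes three-eighths of 936,000 = 351,000. The remaining 585,000 passes to the descendants.
The descendants' portion (585,000) is divided into 3 shares of 195,000: Zelie and Elif each take 195,000; Ines's 195,000 share passes to Ines's issue.
Ines's share (195,000) passes entirely to Elio.

Elio receives 195,000.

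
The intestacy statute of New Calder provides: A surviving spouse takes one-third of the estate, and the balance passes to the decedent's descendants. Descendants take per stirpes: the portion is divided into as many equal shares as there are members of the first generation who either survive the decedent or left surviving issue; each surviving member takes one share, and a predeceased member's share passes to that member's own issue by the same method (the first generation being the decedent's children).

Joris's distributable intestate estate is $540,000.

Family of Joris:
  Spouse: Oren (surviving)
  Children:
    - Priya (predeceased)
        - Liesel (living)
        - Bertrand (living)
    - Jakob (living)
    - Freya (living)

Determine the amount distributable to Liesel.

Oren takes one-third of $540,000 = $180,000. The remaining $360,000 passes to the descendants.
The descendants' portion ($360,000) is divided into 3 shares of $120,000: Jakob and Freya each take $120,000; Priya's $120,000 share passes to Priya's issue.
Priya's share ($120,000) is divided into 2 shares of $60,000: Liesel and Bertrand each take $60,000.

Liesel receives $60,000.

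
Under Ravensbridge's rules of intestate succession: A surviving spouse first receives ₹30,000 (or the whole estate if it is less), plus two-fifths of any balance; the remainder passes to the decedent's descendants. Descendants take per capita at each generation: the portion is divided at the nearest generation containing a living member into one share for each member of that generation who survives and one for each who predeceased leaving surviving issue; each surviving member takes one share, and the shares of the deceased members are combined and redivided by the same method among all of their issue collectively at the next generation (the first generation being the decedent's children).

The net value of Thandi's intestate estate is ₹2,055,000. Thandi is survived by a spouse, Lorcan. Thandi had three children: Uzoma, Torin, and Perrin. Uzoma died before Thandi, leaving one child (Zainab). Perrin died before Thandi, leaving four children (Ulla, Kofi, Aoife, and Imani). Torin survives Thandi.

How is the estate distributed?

Lorcan first takes ₹30,000, leaving a balance of ₹2,025,000. Lorcan then takes two-fifths of the balance (₹810,000), for a total of ₹840,000. The remaining ₹1,215,000 passes to the descendants.
The descendants' portion (₹1,215,000) is divided at the children's generation into 3 shares of ₹405,000. Torin takes ₹405,000. The 2 shares of the deceased (Uzoma and Perrin) are combined into a pool of ₹810,000.
That pool (₹810,000) is divided at the grandchildren's generation equally among Zainab, Ulla, Kofi, Aoife, and Imani: ₹162,000 each.

Lorcan: ₹840,000; Zainab: ₹162,000; Torin: ₹405,000; Ulla: ₹162,000; Kofi: ₹162,000; Aoife: ₹162,000; Imani: ₹162,000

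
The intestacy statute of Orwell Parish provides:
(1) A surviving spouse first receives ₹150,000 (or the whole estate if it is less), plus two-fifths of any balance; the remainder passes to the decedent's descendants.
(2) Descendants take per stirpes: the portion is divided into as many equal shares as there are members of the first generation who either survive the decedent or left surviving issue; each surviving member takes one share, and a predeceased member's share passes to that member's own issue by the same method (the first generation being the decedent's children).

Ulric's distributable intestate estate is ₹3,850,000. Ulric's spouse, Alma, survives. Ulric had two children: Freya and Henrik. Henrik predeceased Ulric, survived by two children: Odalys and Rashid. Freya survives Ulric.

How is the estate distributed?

Alma first takes ₹150,000, leaving a balance of ₹3,700,000. Alma then takes two-fifths of the balance (₹1,480,000), for a total of ₹1,630,000. The remaining ₹2,220,000 passes to the descendants.
The descendants' portion (₹2,220,000) is divided into 2 shares of ₹1,110,000: Freya takes ₹1,110,000; Henrik's ₹1,110,000 share passes to Henrik's issue.
Henrik's share (₹1,110,000) is divided into 2 shares of ₹555,000: Odalys and Rashid each take ₹555,000.

Alma: ₹1,630,000; Freya: ₹1,110,000; Odalys: ₹555,000; Rashid: ₹555,000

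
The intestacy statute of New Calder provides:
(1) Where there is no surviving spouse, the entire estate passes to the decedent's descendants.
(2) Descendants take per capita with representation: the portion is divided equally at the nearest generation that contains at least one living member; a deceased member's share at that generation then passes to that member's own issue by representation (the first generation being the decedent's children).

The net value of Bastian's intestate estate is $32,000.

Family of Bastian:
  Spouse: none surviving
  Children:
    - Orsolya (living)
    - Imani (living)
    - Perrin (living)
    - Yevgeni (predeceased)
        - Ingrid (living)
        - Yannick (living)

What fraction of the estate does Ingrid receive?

The entire $32,000 passes to the descendants.
That amount ($32,000) is divided into 4 shares of $8,000: Orsolya, Imani, and Perrin each take $8,000; Yevgeni's $8,000 share passes to Yevgeni's issue.
Yevgeni's share ($8,000) is divided into 2 shares of $4,000: Ingrid and Yannick each take $4,000.

Ingrid receives 1/8 of the estate.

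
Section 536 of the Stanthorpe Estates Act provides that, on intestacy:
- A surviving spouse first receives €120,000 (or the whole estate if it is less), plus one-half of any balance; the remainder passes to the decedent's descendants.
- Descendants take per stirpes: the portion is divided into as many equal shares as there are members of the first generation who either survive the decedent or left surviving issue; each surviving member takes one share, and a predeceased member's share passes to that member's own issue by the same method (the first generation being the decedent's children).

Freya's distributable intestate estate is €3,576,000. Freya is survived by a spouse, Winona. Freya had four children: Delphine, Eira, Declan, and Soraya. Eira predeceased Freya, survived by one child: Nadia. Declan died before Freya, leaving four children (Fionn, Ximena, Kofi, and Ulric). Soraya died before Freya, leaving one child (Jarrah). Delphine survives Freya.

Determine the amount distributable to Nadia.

Nadia receives €432,000.

Winona first takes €120,000, leaving a balance of €3,456,000. Winona then takes one-half of the balance (€1,728,000), for a total of €1,848,000. The remaining €1,728,000 passes to the descendants.
The descendants' portion (€1,728,000) is divided into 4 shares of €432,000: Delphine takes €432,000; Eira's €432,000 share passes to Eira's issue; Declan's €432,000 share passes to Declan's issue; Soraya's €432,000 share passes to Soraya's issue.
Eira's share (€432,000) passes entirely to Nadia.
Declan's share (€432,000) is divided into 4 shares of €108,000: Fionn, Ximena, Kofi, and Ulric each take €108,000.
Soraya's share (€432,000) passes entirely to Jarrah.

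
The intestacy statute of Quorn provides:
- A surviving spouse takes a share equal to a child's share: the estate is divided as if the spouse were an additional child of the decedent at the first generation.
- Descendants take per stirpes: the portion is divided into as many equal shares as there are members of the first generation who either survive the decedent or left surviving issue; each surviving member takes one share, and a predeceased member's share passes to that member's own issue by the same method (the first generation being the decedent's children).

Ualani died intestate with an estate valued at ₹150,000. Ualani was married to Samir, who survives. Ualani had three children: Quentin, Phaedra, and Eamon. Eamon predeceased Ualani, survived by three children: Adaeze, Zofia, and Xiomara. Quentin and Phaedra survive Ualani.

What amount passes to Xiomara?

The spouse counts as an additional share at the children's level, so there are 4 primary shares of ₹37,500. Samir takes one such share (₹37,500).
The children's combined portion (₹112,500) is divided into 3 shares of ₹37,500: Quentin and Phaedra each take ₹37,500; Eamon's ₹37,500 share passes to Eamon's issue.
Eamon's share (₹37,500) is divided into 3 shares of ₹12,500: Adaeze, Zofia, and Xiomara each take ₹12,500.

Xiomara receives ₹12,500.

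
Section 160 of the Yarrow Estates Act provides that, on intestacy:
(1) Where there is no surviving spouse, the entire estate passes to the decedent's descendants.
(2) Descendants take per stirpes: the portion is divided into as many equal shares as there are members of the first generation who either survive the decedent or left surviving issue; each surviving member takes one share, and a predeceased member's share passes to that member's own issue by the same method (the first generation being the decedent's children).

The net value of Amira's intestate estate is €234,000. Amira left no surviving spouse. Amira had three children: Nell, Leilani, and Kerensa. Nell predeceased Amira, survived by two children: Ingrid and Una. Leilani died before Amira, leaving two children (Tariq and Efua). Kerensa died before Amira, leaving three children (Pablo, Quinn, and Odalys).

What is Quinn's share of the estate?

Quinn receives €26,000.

The entire €234,000 passes to the descendants.
That amount (€234,000) is divided into 3 shares of €78,000: Nell's €78,000 share passes to Nell's issue; Leilani's €78,000 share passes to Leilani's issue; Kerensa's €78,000 share passes to Kerensa's issue.
Nell's share (€78,000) is divided into 2 shares of €39,000: Ingrid and Una each take €39,000.
Leilani's share (€78,000) is divided into 2 shares of €39,000: Tariq and Efua each take €39,000.
Kerensa's share (€78,000) is divided into 3 shares of €26,000: Pablo, Quinn, and Odalys each take €26,000.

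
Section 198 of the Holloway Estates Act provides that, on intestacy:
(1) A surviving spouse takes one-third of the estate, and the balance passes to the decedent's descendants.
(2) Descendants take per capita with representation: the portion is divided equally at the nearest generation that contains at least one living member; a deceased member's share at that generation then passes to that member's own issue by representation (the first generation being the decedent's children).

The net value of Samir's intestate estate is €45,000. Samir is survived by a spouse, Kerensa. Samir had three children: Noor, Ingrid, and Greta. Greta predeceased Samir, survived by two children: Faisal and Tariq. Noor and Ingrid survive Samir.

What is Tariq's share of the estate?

Kerensa takes one-third of €45,000 = €15,000. The remaining €30,000 passes to the descendants.
The descendants' portion (€30,000) is divided into 3 shares of €10,000: Noor and Ingrid each take €10,000; Greta's €10,000 share passes to Greta's issue.
Greta's share (€10,000) is divided into 2 shares of €5,000: Faisal and Tariq each take €5,000.

Tariq receives €5,000.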